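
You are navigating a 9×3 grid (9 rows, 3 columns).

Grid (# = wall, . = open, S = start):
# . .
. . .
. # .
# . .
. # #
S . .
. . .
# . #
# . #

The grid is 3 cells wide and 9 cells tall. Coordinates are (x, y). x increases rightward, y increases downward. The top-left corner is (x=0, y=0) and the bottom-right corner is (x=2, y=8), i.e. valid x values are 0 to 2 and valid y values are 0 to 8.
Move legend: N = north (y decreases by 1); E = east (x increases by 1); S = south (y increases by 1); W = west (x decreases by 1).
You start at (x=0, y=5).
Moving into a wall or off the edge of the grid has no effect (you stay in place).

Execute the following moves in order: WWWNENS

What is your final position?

Answer: Final position: (x=0, y=5)

Derivation:
Start: (x=0, y=5)
  [×3]W (west): blocked, stay at (x=0, y=5)
  N (north): (x=0, y=5) -> (x=0, y=4)
  E (east): blocked, stay at (x=0, y=4)
  N (north): blocked, stay at (x=0, y=4)
  S (south): (x=0, y=4) -> (x=0, y=5)
Final: (x=0, y=5)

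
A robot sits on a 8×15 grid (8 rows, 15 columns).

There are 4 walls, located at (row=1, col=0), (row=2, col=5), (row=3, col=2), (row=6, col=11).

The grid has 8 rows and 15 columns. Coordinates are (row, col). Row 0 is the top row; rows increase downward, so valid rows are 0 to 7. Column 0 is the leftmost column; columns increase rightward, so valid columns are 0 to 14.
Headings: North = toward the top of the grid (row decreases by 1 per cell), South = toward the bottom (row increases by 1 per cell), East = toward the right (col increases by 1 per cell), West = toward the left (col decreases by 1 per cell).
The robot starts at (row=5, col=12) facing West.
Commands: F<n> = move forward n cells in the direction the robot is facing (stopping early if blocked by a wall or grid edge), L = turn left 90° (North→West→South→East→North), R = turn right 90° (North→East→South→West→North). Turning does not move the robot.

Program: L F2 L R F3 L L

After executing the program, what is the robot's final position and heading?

Start: (row=5, col=12), facing West
  L: turn left, now facing South
  F2: move forward 2, now at (row=7, col=12)
  L: turn left, now facing East
  R: turn right, now facing South
  F3: move forward 0/3 (blocked), now at (row=7, col=12)
  L: turn left, now facing East
  L: turn left, now facing North
Final: (row=7, col=12), facing North

Answer: Final position: (row=7, col=12), facing North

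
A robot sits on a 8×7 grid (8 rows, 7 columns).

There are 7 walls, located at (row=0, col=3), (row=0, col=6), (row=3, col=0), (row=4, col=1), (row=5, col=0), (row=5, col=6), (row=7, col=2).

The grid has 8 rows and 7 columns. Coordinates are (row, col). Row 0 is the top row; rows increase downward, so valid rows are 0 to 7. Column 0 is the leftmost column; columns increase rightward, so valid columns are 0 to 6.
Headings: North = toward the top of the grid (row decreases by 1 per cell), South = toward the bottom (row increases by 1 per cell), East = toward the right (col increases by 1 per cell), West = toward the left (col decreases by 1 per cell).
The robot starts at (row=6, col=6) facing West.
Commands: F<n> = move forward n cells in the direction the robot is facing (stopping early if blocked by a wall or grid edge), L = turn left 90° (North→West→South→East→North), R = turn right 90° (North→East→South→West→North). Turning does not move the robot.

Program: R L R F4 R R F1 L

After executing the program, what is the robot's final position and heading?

Answer: Final position: (row=7, col=6), facing East

Derivation:
Start: (row=6, col=6), facing West
  R: turn right, now facing North
  L: turn left, now facing West
  R: turn right, now facing North
  F4: move forward 0/4 (blocked), now at (row=6, col=6)
  R: turn right, now facing East
  R: turn right, now facing South
  F1: move forward 1, now at (row=7, col=6)
  L: turn left, now facing East
Final: (row=7, col=6), facing East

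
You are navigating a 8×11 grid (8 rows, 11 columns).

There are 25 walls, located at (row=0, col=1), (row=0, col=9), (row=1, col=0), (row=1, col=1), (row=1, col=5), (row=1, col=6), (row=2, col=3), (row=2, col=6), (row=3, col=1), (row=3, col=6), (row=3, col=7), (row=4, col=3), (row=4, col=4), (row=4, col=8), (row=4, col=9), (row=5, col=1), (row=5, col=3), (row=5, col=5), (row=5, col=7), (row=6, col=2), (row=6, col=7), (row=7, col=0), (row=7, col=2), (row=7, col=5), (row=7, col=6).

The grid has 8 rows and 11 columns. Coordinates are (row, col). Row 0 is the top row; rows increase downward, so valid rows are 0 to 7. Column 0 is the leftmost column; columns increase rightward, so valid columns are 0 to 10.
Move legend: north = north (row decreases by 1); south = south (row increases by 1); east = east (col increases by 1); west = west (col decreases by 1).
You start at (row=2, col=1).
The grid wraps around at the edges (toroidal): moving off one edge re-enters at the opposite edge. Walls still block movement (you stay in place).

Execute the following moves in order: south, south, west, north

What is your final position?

Answer: Final position: (row=2, col=0)

Derivation:
Start: (row=2, col=1)
  south (south): blocked, stay at (row=2, col=1)
  south (south): blocked, stay at (row=2, col=1)
  west (west): (row=2, col=1) -> (row=2, col=0)
  north (north): blocked, stay at (row=2, col=0)
Final: (row=2, col=0)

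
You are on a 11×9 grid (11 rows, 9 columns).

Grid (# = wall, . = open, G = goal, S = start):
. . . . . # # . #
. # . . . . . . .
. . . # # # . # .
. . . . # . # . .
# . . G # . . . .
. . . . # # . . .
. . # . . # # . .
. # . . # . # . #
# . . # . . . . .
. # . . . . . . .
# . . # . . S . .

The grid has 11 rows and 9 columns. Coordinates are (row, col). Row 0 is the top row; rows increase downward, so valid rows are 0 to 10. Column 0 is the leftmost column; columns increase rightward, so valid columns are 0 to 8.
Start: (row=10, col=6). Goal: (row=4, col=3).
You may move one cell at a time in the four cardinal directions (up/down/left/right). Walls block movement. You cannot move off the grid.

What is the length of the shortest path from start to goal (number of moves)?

Answer: Shortest path length: 11

Derivation:
BFS from (row=10, col=6) until reaching (row=4, col=3):
  Distance 0: (row=10, col=6)
  Distance 1: (row=9, col=6), (row=10, col=5), (row=10, col=7)
  Distance 2: (row=8, col=6), (row=9, col=5), (row=9, col=7), (row=10, col=4), (row=10, col=8)
  Distance 3: (row=8, col=5), (row=8, col=7), (row=9, col=4), (row=9, col=8)
  Distance 4: (row=7, col=5), (row=7, col=7), (row=8, col=4), (row=8, col=8), (row=9, col=3)
  Distance 5: (row=6, col=7), (row=9, col=2)
  Distance 6: (row=5, col=7), (row=6, col=8), (row=8, col=2), (row=10, col=2)
  Distance 7: (row=4, col=7), (row=5, col=6), (row=5, col=8), (row=7, col=2), (row=8, col=1), (row=10, col=1)
  Distance 8: (row=3, col=7), (row=4, col=6), (row=4, col=8), (row=7, col=3)
  Distance 9: (row=3, col=8), (row=4, col=5), (row=6, col=3)
  Distance 10: (row=2, col=8), (row=3, col=5), (row=5, col=3), (row=6, col=4)
  Distance 11: (row=1, col=8), (row=4, col=3), (row=5, col=2)  <- goal reached here
One shortest path (11 moves): (row=10, col=6) -> (row=10, col=5) -> (row=10, col=4) -> (row=9, col=4) -> (row=9, col=3) -> (row=9, col=2) -> (row=8, col=2) -> (row=7, col=2) -> (row=7, col=3) -> (row=6, col=3) -> (row=5, col=3) -> (row=4, col=3)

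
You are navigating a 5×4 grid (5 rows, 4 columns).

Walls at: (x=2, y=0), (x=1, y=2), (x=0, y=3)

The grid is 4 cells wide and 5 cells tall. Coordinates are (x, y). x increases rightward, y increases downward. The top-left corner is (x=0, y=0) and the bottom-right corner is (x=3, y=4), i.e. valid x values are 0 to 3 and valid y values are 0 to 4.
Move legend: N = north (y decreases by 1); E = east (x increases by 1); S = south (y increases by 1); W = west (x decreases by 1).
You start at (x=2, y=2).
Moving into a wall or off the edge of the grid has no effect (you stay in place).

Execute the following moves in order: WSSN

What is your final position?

Start: (x=2, y=2)
  W (west): blocked, stay at (x=2, y=2)
  S (south): (x=2, y=2) -> (x=2, y=3)
  S (south): (x=2, y=3) -> (x=2, y=4)
  N (north): (x=2, y=4) -> (x=2, y=3)
Final: (x=2, y=3)

Answer: Final position: (x=2, y=3)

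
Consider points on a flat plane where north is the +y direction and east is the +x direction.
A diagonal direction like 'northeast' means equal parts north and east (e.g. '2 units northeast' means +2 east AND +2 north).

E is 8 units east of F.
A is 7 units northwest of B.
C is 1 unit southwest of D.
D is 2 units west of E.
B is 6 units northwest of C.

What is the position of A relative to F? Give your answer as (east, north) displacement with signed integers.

Answer: A is at (east=-8, north=12) relative to F.

Derivation:
Place F at the origin (east=0, north=0).
  E is 8 units east of F: delta (east=+8, north=+0); E at (east=8, north=0).
  D is 2 units west of E: delta (east=-2, north=+0); D at (east=6, north=0).
  C is 1 unit southwest of D: delta (east=-1, north=-1); C at (east=5, north=-1).
  B is 6 units northwest of C: delta (east=-6, north=+6); B at (east=-1, north=5).
  A is 7 units northwest of B: delta (east=-7, north=+7); A at (east=-8, north=12).
Therefore A relative to F: (east=-8, north=12).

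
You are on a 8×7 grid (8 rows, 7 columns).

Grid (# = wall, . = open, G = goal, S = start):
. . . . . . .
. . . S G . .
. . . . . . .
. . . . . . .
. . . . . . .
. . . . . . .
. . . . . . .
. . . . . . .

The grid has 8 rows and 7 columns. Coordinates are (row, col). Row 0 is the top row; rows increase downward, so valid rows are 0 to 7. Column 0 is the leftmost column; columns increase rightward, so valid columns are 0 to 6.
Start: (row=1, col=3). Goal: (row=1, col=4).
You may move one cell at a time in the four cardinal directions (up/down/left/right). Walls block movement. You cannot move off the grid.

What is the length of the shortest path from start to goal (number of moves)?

Answer: Shortest path length: 1

Derivation:
BFS from (row=1, col=3) until reaching (row=1, col=4):
  Distance 0: (row=1, col=3)
  Distance 1: (row=0, col=3), (row=1, col=2), (row=1, col=4), (row=2, col=3)  <- goal reached here
One shortest path (1 moves): (row=1, col=3) -> (row=1, col=4)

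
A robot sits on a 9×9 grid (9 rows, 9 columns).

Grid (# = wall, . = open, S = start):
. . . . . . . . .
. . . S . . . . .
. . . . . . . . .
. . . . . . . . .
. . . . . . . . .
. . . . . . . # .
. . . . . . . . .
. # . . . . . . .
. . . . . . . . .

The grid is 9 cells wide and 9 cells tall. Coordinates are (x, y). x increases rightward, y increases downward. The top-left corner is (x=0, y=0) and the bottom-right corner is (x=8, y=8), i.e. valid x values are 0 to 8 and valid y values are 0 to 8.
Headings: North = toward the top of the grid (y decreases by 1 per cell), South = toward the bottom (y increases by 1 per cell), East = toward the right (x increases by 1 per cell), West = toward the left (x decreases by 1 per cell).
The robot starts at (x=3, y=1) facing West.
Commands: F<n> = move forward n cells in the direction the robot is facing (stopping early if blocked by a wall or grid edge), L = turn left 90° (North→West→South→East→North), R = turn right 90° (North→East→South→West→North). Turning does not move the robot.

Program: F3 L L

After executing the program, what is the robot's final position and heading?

Start: (x=3, y=1), facing West
  F3: move forward 3, now at (x=0, y=1)
  L: turn left, now facing South
  L: turn left, now facing East
Final: (x=0, y=1), facing East

Answer: Final position: (x=0, y=1), facing East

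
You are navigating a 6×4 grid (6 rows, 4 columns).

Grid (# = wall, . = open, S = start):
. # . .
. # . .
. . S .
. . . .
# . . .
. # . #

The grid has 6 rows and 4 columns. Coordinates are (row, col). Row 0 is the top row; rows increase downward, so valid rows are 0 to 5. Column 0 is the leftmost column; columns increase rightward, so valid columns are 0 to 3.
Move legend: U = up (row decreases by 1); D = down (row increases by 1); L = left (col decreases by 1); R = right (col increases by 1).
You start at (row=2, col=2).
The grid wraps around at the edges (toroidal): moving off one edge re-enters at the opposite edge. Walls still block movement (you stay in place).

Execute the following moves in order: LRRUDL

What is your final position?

Answer: Final position: (row=2, col=2)

Derivation:
Start: (row=2, col=2)
  L (left): (row=2, col=2) -> (row=2, col=1)
  R (right): (row=2, col=1) -> (row=2, col=2)
  R (right): (row=2, col=2) -> (row=2, col=3)
  U (up): (row=2, col=3) -> (row=1, col=3)
  D (down): (row=1, col=3) -> (row=2, col=3)
  L (left): (row=2, col=3) -> (row=2, col=2)
Final: (row=2, col=2)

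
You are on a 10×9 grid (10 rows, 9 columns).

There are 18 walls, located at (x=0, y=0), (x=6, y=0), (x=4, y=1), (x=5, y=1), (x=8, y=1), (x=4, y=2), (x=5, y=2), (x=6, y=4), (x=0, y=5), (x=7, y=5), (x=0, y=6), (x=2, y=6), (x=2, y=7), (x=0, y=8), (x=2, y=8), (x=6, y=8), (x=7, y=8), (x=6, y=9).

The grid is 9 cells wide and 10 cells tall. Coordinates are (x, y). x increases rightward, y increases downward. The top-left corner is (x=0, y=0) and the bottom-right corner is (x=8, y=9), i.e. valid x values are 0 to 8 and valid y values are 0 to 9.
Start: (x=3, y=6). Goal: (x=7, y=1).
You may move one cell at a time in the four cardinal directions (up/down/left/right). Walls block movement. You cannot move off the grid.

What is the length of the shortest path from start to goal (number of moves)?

BFS from (x=3, y=6) until reaching (x=7, y=1):
  Distance 0: (x=3, y=6)
  Distance 1: (x=3, y=5), (x=4, y=6), (x=3, y=7)
  Distance 2: (x=3, y=4), (x=2, y=5), (x=4, y=5), (x=5, y=6), (x=4, y=7), (x=3, y=8)
  Distance 3: (x=3, y=3), (x=2, y=4), (x=4, y=4), (x=1, y=5), (x=5, y=5), (x=6, y=6), (x=5, y=7), (x=4, y=8), (x=3, y=9)
  Distance 4: (x=3, y=2), (x=2, y=3), (x=4, y=3), (x=1, y=4), (x=5, y=4), (x=6, y=5), (x=1, y=6), (x=7, y=6), (x=6, y=7), (x=5, y=8), (x=2, y=9), (x=4, y=9)
  Distance 5: (x=3, y=1), (x=2, y=2), (x=1, y=3), (x=5, y=3), (x=0, y=4), (x=8, y=6), (x=1, y=7), (x=7, y=7), (x=1, y=9), (x=5, y=9)
  Distance 6: (x=3, y=0), (x=2, y=1), (x=1, y=2), (x=0, y=3), (x=6, y=3), (x=8, y=5), (x=0, y=7), (x=8, y=7), (x=1, y=8), (x=0, y=9)
  Distance 7: (x=2, y=0), (x=4, y=0), (x=1, y=1), (x=0, y=2), (x=6, y=2), (x=7, y=3), (x=8, y=4), (x=8, y=8)
  Distance 8: (x=1, y=0), (x=5, y=0), (x=0, y=1), (x=6, y=1), (x=7, y=2), (x=8, y=3), (x=7, y=4), (x=8, y=9)
  Distance 9: (x=7, y=1), (x=8, y=2), (x=7, y=9)  <- goal reached here
One shortest path (9 moves): (x=3, y=6) -> (x=4, y=6) -> (x=5, y=6) -> (x=5, y=5) -> (x=5, y=4) -> (x=5, y=3) -> (x=6, y=3) -> (x=7, y=3) -> (x=7, y=2) -> (x=7, y=1)

Answer: Shortest path length: 9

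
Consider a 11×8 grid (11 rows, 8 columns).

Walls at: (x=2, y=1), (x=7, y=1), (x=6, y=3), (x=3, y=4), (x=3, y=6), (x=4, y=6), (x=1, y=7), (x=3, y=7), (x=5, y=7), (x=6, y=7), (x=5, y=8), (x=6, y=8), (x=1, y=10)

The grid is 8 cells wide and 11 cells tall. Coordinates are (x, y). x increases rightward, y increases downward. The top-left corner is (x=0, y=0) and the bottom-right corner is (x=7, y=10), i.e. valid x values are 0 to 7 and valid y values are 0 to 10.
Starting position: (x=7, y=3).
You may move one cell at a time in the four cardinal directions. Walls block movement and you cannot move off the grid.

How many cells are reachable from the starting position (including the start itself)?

BFS flood-fill from (x=7, y=3):
  Distance 0: (x=7, y=3)
  Distance 1: (x=7, y=2), (x=7, y=4)
  Distance 2: (x=6, y=2), (x=6, y=4), (x=7, y=5)
  Distance 3: (x=6, y=1), (x=5, y=2), (x=5, y=4), (x=6, y=5), (x=7, y=6)
  Distance 4: (x=6, y=0), (x=5, y=1), (x=4, y=2), (x=5, y=3), (x=4, y=4), (x=5, y=5), (x=6, y=6), (x=7, y=7)
  Distance 5: (x=5, y=0), (x=7, y=0), (x=4, y=1), (x=3, y=2), (x=4, y=3), (x=4, y=5), (x=5, y=6), (x=7, y=8)
  Distance 6: (x=4, y=0), (x=3, y=1), (x=2, y=2), (x=3, y=3), (x=3, y=5), (x=7, y=9)
  Distance 7: (x=3, y=0), (x=1, y=2), (x=2, y=3), (x=2, y=5), (x=6, y=9), (x=7, y=10)
  Distance 8: (x=2, y=0), (x=1, y=1), (x=0, y=2), (x=1, y=3), (x=2, y=4), (x=1, y=5), (x=2, y=6), (x=5, y=9), (x=6, y=10)
  Distance 9: (x=1, y=0), (x=0, y=1), (x=0, y=3), (x=1, y=4), (x=0, y=5), (x=1, y=6), (x=2, y=7), (x=4, y=9), (x=5, y=10)
  Distance 10: (x=0, y=0), (x=0, y=4), (x=0, y=6), (x=2, y=8), (x=4, y=8), (x=3, y=9), (x=4, y=10)
  Distance 11: (x=0, y=7), (x=4, y=7), (x=1, y=8), (x=3, y=8), (x=2, y=9), (x=3, y=10)
  Distance 12: (x=0, y=8), (x=1, y=9), (x=2, y=10)
  Distance 13: (x=0, y=9)
  Distance 14: (x=0, y=10)
Total reachable: 75 (grid has 75 open cells total)

Answer: Reachable cells: 75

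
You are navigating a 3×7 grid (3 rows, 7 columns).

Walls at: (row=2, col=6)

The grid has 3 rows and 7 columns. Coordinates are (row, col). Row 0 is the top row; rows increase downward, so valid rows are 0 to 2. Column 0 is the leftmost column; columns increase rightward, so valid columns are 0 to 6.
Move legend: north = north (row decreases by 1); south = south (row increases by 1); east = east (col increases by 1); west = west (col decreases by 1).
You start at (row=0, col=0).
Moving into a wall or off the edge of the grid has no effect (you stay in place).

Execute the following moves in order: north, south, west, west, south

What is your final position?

Answer: Final position: (row=2, col=0)

Derivation:
Start: (row=0, col=0)
  north (north): blocked, stay at (row=0, col=0)
  south (south): (row=0, col=0) -> (row=1, col=0)
  west (west): blocked, stay at (row=1, col=0)
  west (west): blocked, stay at (row=1, col=0)
  south (south): (row=1, col=0) -> (row=2, col=0)
Final: (row=2, col=0)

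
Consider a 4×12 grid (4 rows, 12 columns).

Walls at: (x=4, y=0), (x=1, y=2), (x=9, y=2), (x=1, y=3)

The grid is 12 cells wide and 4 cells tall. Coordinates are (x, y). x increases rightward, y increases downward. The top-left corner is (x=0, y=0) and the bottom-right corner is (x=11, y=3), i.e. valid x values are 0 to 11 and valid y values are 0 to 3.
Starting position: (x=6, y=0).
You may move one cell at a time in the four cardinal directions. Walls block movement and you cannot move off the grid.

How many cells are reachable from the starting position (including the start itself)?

Answer: Reachable cells: 44

Derivation:
BFS flood-fill from (x=6, y=0):
  Distance 0: (x=6, y=0)
  Distance 1: (x=5, y=0), (x=7, y=0), (x=6, y=1)
  Distance 2: (x=8, y=0), (x=5, y=1), (x=7, y=1), (x=6, y=2)
  Distance 3: (x=9, y=0), (x=4, y=1), (x=8, y=1), (x=5, y=2), (x=7, y=2), (x=6, y=3)
  Distance 4: (x=10, y=0), (x=3, y=1), (x=9, y=1), (x=4, y=2), (x=8, y=2), (x=5, y=3), (x=7, y=3)
  Distance 5: (x=3, y=0), (x=11, y=0), (x=2, y=1), (x=10, y=1), (x=3, y=2), (x=4, y=3), (x=8, y=3)
  Distance 6: (x=2, y=0), (x=1, y=1), (x=11, y=1), (x=2, y=2), (x=10, y=2), (x=3, y=3), (x=9, y=3)
  Distance 7: (x=1, y=0), (x=0, y=1), (x=11, y=2), (x=2, y=3), (x=10, y=3)
  Distance 8: (x=0, y=0), (x=0, y=2), (x=11, y=3)
  Distance 9: (x=0, y=3)
Total reachable: 44 (grid has 44 open cells total)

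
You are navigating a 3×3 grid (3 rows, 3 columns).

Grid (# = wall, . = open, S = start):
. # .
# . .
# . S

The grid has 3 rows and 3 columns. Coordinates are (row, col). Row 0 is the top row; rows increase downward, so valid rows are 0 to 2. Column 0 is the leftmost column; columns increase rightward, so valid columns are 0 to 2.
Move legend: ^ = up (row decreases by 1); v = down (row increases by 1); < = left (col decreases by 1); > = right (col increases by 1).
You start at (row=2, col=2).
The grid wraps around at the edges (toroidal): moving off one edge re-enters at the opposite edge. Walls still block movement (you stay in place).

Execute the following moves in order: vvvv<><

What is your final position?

Start: (row=2, col=2)
  v (down): (row=2, col=2) -> (row=0, col=2)
  v (down): (row=0, col=2) -> (row=1, col=2)
  v (down): (row=1, col=2) -> (row=2, col=2)
  v (down): (row=2, col=2) -> (row=0, col=2)
  < (left): blocked, stay at (row=0, col=2)
  > (right): (row=0, col=2) -> (row=0, col=0)
  < (left): (row=0, col=0) -> (row=0, col=2)
Final: (row=0, col=2)

Answer: Final position: (row=0, col=2)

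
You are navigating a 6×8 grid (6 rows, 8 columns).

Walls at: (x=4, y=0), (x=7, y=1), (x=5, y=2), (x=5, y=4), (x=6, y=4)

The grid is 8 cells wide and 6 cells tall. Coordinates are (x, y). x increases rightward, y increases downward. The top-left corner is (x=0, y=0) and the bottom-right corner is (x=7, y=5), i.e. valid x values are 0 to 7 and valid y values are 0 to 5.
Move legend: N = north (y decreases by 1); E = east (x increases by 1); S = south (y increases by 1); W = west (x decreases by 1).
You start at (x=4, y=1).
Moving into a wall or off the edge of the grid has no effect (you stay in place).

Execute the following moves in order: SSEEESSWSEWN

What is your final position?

Answer: Final position: (x=6, y=5)

Derivation:
Start: (x=4, y=1)
  S (south): (x=4, y=1) -> (x=4, y=2)
  S (south): (x=4, y=2) -> (x=4, y=3)
  E (east): (x=4, y=3) -> (x=5, y=3)
  E (east): (x=5, y=3) -> (x=6, y=3)
  E (east): (x=6, y=3) -> (x=7, y=3)
  S (south): (x=7, y=3) -> (x=7, y=4)
  S (south): (x=7, y=4) -> (x=7, y=5)
  W (west): (x=7, y=5) -> (x=6, y=5)
  S (south): blocked, stay at (x=6, y=5)
  E (east): (x=6, y=5) -> (x=7, y=5)
  W (west): (x=7, y=5) -> (x=6, y=5)
  N (north): blocked, stay at (x=6, y=5)
Final: (x=6, y=5)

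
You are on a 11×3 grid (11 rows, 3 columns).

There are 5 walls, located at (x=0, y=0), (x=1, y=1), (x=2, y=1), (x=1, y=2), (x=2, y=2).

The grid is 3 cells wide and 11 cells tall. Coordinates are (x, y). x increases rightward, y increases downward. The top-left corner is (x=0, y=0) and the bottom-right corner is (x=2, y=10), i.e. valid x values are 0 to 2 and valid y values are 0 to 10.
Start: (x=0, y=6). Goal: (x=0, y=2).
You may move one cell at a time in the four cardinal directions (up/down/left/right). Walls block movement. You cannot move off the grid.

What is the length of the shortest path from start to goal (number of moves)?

Answer: Shortest path length: 4

Derivation:
BFS from (x=0, y=6) until reaching (x=0, y=2):
  Distance 0: (x=0, y=6)
  Distance 1: (x=0, y=5), (x=1, y=6), (x=0, y=7)
  Distance 2: (x=0, y=4), (x=1, y=5), (x=2, y=6), (x=1, y=7), (x=0, y=8)
  Distance 3: (x=0, y=3), (x=1, y=4), (x=2, y=5), (x=2, y=7), (x=1, y=8), (x=0, y=9)
  Distance 4: (x=0, y=2), (x=1, y=3), (x=2, y=4), (x=2, y=8), (x=1, y=9), (x=0, y=10)  <- goal reached here
One shortest path (4 moves): (x=0, y=6) -> (x=0, y=5) -> (x=0, y=4) -> (x=0, y=3) -> (x=0, y=2)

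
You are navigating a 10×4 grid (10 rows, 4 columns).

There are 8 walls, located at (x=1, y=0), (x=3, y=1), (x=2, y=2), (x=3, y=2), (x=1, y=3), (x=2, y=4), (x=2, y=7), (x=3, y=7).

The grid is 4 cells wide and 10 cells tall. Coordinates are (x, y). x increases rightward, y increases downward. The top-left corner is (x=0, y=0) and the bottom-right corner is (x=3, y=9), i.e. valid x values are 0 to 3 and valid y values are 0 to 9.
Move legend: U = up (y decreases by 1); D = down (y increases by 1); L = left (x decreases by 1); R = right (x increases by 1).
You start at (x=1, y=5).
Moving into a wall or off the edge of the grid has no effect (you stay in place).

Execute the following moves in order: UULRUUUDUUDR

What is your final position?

Start: (x=1, y=5)
  U (up): (x=1, y=5) -> (x=1, y=4)
  U (up): blocked, stay at (x=1, y=4)
  L (left): (x=1, y=4) -> (x=0, y=4)
  R (right): (x=0, y=4) -> (x=1, y=4)
  [×3]U (up): blocked, stay at (x=1, y=4)
  D (down): (x=1, y=4) -> (x=1, y=5)
  U (up): (x=1, y=5) -> (x=1, y=4)
  U (up): blocked, stay at (x=1, y=4)
  D (down): (x=1, y=4) -> (x=1, y=5)
  R (right): (x=1, y=5) -> (x=2, y=5)
Final: (x=2, y=5)

Answer: Final position: (x=2, y=5)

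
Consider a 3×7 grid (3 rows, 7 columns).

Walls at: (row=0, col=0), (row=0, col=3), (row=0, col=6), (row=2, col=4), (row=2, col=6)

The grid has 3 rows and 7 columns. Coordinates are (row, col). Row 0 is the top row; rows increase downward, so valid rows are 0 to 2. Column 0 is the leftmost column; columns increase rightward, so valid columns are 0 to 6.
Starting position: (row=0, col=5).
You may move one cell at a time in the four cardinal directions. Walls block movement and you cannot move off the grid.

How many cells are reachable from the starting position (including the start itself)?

BFS flood-fill from (row=0, col=5):
  Distance 0: (row=0, col=5)
  Distance 1: (row=0, col=4), (row=1, col=5)
  Distance 2: (row=1, col=4), (row=1, col=6), (row=2, col=5)
  Distance 3: (row=1, col=3)
  Distance 4: (row=1, col=2), (row=2, col=3)
  Distance 5: (row=0, col=2), (row=1, col=1), (row=2, col=2)
  Distance 6: (row=0, col=1), (row=1, col=0), (row=2, col=1)
  Distance 7: (row=2, col=0)
Total reachable: 16 (grid has 16 open cells total)

Answer: Reachable cells: 16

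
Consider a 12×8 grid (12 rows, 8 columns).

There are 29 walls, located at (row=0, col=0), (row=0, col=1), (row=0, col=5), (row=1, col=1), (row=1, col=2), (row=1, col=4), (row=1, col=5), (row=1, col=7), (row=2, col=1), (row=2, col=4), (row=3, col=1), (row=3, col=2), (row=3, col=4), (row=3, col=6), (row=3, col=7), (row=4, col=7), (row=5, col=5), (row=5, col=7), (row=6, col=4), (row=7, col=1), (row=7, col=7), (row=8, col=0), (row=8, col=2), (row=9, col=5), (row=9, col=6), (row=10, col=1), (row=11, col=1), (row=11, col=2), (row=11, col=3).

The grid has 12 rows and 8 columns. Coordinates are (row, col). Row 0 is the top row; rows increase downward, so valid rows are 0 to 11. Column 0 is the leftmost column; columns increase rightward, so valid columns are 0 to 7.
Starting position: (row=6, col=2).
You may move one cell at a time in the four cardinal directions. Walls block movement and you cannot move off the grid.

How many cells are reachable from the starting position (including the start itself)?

Answer: Reachable cells: 67

Derivation:
BFS flood-fill from (row=6, col=2):
  Distance 0: (row=6, col=2)
  Distance 1: (row=5, col=2), (row=6, col=1), (row=6, col=3), (row=7, col=2)
  Distance 2: (row=4, col=2), (row=5, col=1), (row=5, col=3), (row=6, col=0), (row=7, col=3)
  Distance 3: (row=4, col=1), (row=4, col=3), (row=5, col=0), (row=5, col=4), (row=7, col=0), (row=7, col=4), (row=8, col=3)
  Distance 4: (row=3, col=3), (row=4, col=0), (row=4, col=4), (row=7, col=5), (row=8, col=4), (row=9, col=3)
  Distance 5: (row=2, col=3), (row=3, col=0), (row=4, col=5), (row=6, col=5), (row=7, col=6), (row=8, col=5), (row=9, col=2), (row=9, col=4), (row=10, col=3)
  Distance 6: (row=1, col=3), (row=2, col=0), (row=2, col=2), (row=3, col=5), (row=4, col=6), (row=6, col=6), (row=8, col=6), (row=9, col=1), (row=10, col=2), (row=10, col=4)
  Distance 7: (row=0, col=3), (row=1, col=0), (row=2, col=5), (row=5, col=6), (row=6, col=7), (row=8, col=1), (row=8, col=7), (row=9, col=0), (row=10, col=5), (row=11, col=4)
  Distance 8: (row=0, col=2), (row=0, col=4), (row=2, col=6), (row=9, col=7), (row=10, col=0), (row=10, col=6), (row=11, col=5)
  Distance 9: (row=1, col=6), (row=2, col=7), (row=10, col=7), (row=11, col=0), (row=11, col=6)
  Distance 10: (row=0, col=6), (row=11, col=7)
  Distance 11: (row=0, col=7)
Total reachable: 67 (grid has 67 open cells total)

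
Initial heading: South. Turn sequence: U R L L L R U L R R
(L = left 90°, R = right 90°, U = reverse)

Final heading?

Answer: Final heading: South

Derivation:
Start: South
  U (U-turn (180°)) -> North
  R (right (90° clockwise)) -> East
  L (left (90° counter-clockwise)) -> North
  L (left (90° counter-clockwise)) -> West
  L (left (90° counter-clockwise)) -> South
  R (right (90° clockwise)) -> West
  U (U-turn (180°)) -> East
  L (left (90° counter-clockwise)) -> North
  R (right (90° clockwise)) -> East
  R (right (90° clockwise)) -> South
Final: South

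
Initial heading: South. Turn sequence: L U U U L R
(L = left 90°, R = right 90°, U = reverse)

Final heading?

Start: South
  L (left (90° counter-clockwise)) -> East
  U (U-turn (180°)) -> West
  U (U-turn (180°)) -> East
  U (U-turn (180°)) -> West
  L (left (90° counter-clockwise)) -> South
  R (right (90° clockwise)) -> West
Final: West

Answer: Final heading: West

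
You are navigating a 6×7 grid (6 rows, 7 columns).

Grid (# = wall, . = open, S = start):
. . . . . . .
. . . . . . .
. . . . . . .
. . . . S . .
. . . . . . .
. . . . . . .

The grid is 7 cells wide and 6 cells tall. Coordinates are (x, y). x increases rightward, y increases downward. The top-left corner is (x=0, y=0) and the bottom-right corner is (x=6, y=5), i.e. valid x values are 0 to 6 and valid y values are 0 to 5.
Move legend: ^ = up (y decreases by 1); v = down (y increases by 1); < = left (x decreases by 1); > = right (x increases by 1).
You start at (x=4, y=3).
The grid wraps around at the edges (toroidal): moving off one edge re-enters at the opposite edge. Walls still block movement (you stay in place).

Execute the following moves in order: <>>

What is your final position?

Answer: Final position: (x=5, y=3)

Derivation:
Start: (x=4, y=3)
  < (left): (x=4, y=3) -> (x=3, y=3)
  > (right): (x=3, y=3) -> (x=4, y=3)
  > (right): (x=4, y=3) -> (x=5, y=3)
Final: (x=5, y=3)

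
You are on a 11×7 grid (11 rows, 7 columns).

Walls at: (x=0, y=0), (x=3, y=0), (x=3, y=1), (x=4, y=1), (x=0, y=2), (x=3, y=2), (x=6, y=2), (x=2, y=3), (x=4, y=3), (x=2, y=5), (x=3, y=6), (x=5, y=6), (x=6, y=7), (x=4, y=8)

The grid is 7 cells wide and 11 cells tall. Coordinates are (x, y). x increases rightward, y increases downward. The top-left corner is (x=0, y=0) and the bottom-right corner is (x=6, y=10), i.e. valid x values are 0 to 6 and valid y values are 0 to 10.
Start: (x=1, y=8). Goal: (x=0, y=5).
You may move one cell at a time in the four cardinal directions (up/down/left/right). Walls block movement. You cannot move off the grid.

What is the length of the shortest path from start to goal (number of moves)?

BFS from (x=1, y=8) until reaching (x=0, y=5):
  Distance 0: (x=1, y=8)
  Distance 1: (x=1, y=7), (x=0, y=8), (x=2, y=8), (x=1, y=9)
  Distance 2: (x=1, y=6), (x=0, y=7), (x=2, y=7), (x=3, y=8), (x=0, y=9), (x=2, y=9), (x=1, y=10)
  Distance 3: (x=1, y=5), (x=0, y=6), (x=2, y=6), (x=3, y=7), (x=3, y=9), (x=0, y=10), (x=2, y=10)
  Distance 4: (x=1, y=4), (x=0, y=5), (x=4, y=7), (x=4, y=9), (x=3, y=10)  <- goal reached here
One shortest path (4 moves): (x=1, y=8) -> (x=0, y=8) -> (x=0, y=7) -> (x=0, y=6) -> (x=0, y=5)

Answer: Shortest path length: 4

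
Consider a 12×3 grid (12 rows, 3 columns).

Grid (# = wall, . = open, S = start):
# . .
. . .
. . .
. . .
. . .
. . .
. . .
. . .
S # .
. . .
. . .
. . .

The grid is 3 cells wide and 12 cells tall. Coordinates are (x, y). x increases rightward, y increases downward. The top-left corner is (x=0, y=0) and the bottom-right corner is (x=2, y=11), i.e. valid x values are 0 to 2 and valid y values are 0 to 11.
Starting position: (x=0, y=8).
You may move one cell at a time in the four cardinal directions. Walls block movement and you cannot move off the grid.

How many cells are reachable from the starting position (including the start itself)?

Answer: Reachable cells: 34

Derivation:
BFS flood-fill from (x=0, y=8):
  Distance 0: (x=0, y=8)
  Distance 1: (x=0, y=7), (x=0, y=9)
  Distance 2: (x=0, y=6), (x=1, y=7), (x=1, y=9), (x=0, y=10)
  Distance 3: (x=0, y=5), (x=1, y=6), (x=2, y=7), (x=2, y=9), (x=1, y=10), (x=0, y=11)
  Distance 4: (x=0, y=4), (x=1, y=5), (x=2, y=6), (x=2, y=8), (x=2, y=10), (x=1, y=11)
  Distance 5: (x=0, y=3), (x=1, y=4), (x=2, y=5), (x=2, y=11)
  Distance 6: (x=0, y=2), (x=1, y=3), (x=2, y=4)
  Distance 7: (x=0, y=1), (x=1, y=2), (x=2, y=3)
  Distance 8: (x=1, y=1), (x=2, y=2)
  Distance 9: (x=1, y=0), (x=2, y=1)
  Distance 10: (x=2, y=0)
Total reachable: 34 (grid has 34 open cells total)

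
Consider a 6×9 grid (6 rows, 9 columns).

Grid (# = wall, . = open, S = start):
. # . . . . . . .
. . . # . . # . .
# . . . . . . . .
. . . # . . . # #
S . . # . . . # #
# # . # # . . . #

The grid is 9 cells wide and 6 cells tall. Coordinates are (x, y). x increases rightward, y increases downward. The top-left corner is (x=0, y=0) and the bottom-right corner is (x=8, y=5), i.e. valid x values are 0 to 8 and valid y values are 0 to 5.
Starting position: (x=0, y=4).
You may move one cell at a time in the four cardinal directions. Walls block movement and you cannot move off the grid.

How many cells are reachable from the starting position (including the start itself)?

Answer: Reachable cells: 39

Derivation:
BFS flood-fill from (x=0, y=4):
  Distance 0: (x=0, y=4)
  Distance 1: (x=0, y=3), (x=1, y=4)
  Distance 2: (x=1, y=3), (x=2, y=4)
  Distance 3: (x=1, y=2), (x=2, y=3), (x=2, y=5)
  Distance 4: (x=1, y=1), (x=2, y=2)
  Distance 5: (x=0, y=1), (x=2, y=1), (x=3, y=2)
  Distance 6: (x=0, y=0), (x=2, y=0), (x=4, y=2)
  Distance 7: (x=3, y=0), (x=4, y=1), (x=5, y=2), (x=4, y=3)
  Distance 8: (x=4, y=0), (x=5, y=1), (x=6, y=2), (x=5, y=3), (x=4, y=4)
  Distance 9: (x=5, y=0), (x=7, y=2), (x=6, y=3), (x=5, y=4)
  Distance 10: (x=6, y=0), (x=7, y=1), (x=8, y=2), (x=6, y=4), (x=5, y=5)
  Distance 11: (x=7, y=0), (x=8, y=1), (x=6, y=5)
  Distance 12: (x=8, y=0), (x=7, y=5)
Total reachable: 39 (grid has 39 open cells total)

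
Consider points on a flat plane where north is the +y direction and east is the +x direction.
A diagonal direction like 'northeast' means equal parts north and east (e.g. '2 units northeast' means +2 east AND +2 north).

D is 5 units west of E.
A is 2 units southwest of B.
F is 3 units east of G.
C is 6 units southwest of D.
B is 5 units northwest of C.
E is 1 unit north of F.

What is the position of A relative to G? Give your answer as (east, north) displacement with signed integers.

Place G at the origin (east=0, north=0).
  F is 3 units east of G: delta (east=+3, north=+0); F at (east=3, north=0).
  E is 1 unit north of F: delta (east=+0, north=+1); E at (east=3, north=1).
  D is 5 units west of E: delta (east=-5, north=+0); D at (east=-2, north=1).
  C is 6 units southwest of D: delta (east=-6, north=-6); C at (east=-8, north=-5).
  B is 5 units northwest of C: delta (east=-5, north=+5); B at (east=-13, north=0).
  A is 2 units southwest of B: delta (east=-2, north=-2); A at (east=-15, north=-2).
Therefore A relative to G: (east=-15, north=-2).

Answer: A is at (east=-15, north=-2) relative to G.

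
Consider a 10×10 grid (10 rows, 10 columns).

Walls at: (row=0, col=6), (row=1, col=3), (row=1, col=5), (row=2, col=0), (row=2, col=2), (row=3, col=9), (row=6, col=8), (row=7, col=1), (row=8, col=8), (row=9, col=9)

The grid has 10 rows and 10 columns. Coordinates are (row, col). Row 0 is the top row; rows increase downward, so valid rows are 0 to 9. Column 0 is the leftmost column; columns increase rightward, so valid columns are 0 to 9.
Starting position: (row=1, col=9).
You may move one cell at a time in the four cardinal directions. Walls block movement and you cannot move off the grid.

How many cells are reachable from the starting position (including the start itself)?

BFS flood-fill from (row=1, col=9):
  Distance 0: (row=1, col=9)
  Distance 1: (row=0, col=9), (row=1, col=8), (row=2, col=9)
  Distance 2: (row=0, col=8), (row=1, col=7), (row=2, col=8)
  Distance 3: (row=0, col=7), (row=1, col=6), (row=2, col=7), (row=3, col=8)
  Distance 4: (row=2, col=6), (row=3, col=7), (row=4, col=8)
  Distance 5: (row=2, col=5), (row=3, col=6), (row=4, col=7), (row=4, col=9), (row=5, col=8)
  Distance 6: (row=2, col=4), (row=3, col=5), (row=4, col=6), (row=5, col=7), (row=5, col=9)
  Distance 7: (row=1, col=4), (row=2, col=3), (row=3, col=4), (row=4, col=5), (row=5, col=6), (row=6, col=7), (row=6, col=9)
  Distance 8: (row=0, col=4), (row=3, col=3), (row=4, col=4), (row=5, col=5), (row=6, col=6), (row=7, col=7), (row=7, col=9)
  Distance 9: (row=0, col=3), (row=0, col=5), (row=3, col=2), (row=4, col=3), (row=5, col=4), (row=6, col=5), (row=7, col=6), (row=7, col=8), (row=8, col=7), (row=8, col=9)
  Distance 10: (row=0, col=2), (row=3, col=1), (row=4, col=2), (row=5, col=3), (row=6, col=4), (row=7, col=5), (row=8, col=6), (row=9, col=7)
  Distance 11: (row=0, col=1), (row=1, col=2), (row=2, col=1), (row=3, col=0), (row=4, col=1), (row=5, col=2), (row=6, col=3), (row=7, col=4), (row=8, col=5), (row=9, col=6), (row=9, col=8)
  Distance 12: (row=0, col=0), (row=1, col=1), (row=4, col=0), (row=5, col=1), (row=6, col=2), (row=7, col=3), (row=8, col=4), (row=9, col=5)
  Distance 13: (row=1, col=0), (row=5, col=0), (row=6, col=1), (row=7, col=2), (row=8, col=3), (row=9, col=4)
  Distance 14: (row=6, col=0), (row=8, col=2), (row=9, col=3)
  Distance 15: (row=7, col=0), (row=8, col=1), (row=9, col=2)
  Distance 16: (row=8, col=0), (row=9, col=1)
  Distance 17: (row=9, col=0)
Total reachable: 90 (grid has 90 open cells total)

Answer: Reachable cells: 90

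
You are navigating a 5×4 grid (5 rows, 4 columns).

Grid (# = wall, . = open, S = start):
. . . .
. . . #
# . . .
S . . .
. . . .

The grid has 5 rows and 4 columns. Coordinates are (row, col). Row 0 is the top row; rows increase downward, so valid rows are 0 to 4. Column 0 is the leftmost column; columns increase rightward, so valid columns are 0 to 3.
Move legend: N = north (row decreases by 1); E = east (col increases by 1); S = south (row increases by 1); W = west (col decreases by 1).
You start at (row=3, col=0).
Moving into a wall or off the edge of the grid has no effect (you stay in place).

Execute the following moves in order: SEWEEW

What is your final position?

Start: (row=3, col=0)
  S (south): (row=3, col=0) -> (row=4, col=0)
  E (east): (row=4, col=0) -> (row=4, col=1)
  W (west): (row=4, col=1) -> (row=4, col=0)
  E (east): (row=4, col=0) -> (row=4, col=1)
  E (east): (row=4, col=1) -> (row=4, col=2)
  W (west): (row=4, col=2) -> (row=4, col=1)
Final: (row=4, col=1)

Answer: Final position: (row=4, col=1)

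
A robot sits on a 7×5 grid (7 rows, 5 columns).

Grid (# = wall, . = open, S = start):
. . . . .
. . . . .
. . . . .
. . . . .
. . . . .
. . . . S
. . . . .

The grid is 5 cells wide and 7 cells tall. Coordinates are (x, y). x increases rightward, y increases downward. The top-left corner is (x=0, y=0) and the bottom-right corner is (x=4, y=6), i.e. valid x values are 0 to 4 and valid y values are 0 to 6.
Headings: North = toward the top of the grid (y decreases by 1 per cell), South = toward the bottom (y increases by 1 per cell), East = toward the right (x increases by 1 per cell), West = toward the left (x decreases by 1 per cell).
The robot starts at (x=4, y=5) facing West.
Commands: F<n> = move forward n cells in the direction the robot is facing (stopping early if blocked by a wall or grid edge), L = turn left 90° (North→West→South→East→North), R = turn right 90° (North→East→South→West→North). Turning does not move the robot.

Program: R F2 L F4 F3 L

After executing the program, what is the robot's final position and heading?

Start: (x=4, y=5), facing West
  R: turn right, now facing North
  F2: move forward 2, now at (x=4, y=3)
  L: turn left, now facing West
  F4: move forward 4, now at (x=0, y=3)
  F3: move forward 0/3 (blocked), now at (x=0, y=3)
  L: turn left, now facing South
Final: (x=0, y=3), facing South

Answer: Final position: (x=0, y=3), facing South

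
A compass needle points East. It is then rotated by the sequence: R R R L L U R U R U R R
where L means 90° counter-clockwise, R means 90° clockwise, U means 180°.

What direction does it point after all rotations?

Start: East
  R (right (90° clockwise)) -> South
  R (right (90° clockwise)) -> West
  R (right (90° clockwise)) -> North
  L (left (90° counter-clockwise)) -> West
  L (left (90° counter-clockwise)) -> South
  U (U-turn (180°)) -> North
  R (right (90° clockwise)) -> East
  U (U-turn (180°)) -> West
  R (right (90° clockwise)) -> North
  U (U-turn (180°)) -> South
  R (right (90° clockwise)) -> West
  R (right (90° clockwise)) -> North
Final: North

Answer: Final heading: North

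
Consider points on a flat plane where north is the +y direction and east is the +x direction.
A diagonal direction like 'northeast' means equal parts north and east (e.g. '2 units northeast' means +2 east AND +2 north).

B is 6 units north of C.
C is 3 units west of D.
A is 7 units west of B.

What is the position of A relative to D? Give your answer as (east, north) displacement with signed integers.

Answer: A is at (east=-10, north=6) relative to D.

Derivation:
Place D at the origin (east=0, north=0).
  C is 3 units west of D: delta (east=-3, north=+0); C at (east=-3, north=0).
  B is 6 units north of C: delta (east=+0, north=+6); B at (east=-3, north=6).
  A is 7 units west of B: delta (east=-7, north=+0); A at (east=-10, north=6).
Therefore A relative to D: (east=-10, north=6).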